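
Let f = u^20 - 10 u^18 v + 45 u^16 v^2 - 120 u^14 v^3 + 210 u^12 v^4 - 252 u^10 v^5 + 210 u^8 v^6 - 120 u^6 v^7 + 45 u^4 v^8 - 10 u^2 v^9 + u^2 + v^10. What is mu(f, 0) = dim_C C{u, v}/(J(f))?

9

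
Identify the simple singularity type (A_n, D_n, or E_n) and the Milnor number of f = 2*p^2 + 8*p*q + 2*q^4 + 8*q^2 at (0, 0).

The Hessian of f at 0 is [[4, 8], [8, 16]] with rank 1, so corank 1. A Groebner basis of the Jacobian ideal J(f) in C{p,q} is {q^3, p + 2*q}; counting standard monomials gives mu = 3. Corank 1: A-series; mu = 3 gives A_3.

Type A3, Milnor number mu = 3.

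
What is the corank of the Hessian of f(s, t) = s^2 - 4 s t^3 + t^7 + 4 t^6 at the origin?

Hessian at 0 has rank 1.

1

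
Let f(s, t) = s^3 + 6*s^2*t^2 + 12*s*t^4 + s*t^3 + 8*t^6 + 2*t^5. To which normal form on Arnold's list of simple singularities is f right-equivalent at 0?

E7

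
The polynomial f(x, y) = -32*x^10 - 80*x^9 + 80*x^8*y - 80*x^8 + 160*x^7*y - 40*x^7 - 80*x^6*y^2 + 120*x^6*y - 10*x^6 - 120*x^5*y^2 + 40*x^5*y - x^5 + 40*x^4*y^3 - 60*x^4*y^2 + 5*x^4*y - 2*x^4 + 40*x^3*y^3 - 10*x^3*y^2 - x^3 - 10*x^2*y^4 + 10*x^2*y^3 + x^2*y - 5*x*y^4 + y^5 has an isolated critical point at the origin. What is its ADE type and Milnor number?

The Hessian of f at 0 has rank 0. Corank 2; j^3 = -x^2*(x - y) has shape L^2 M (L != M), so D-series; mu = 6 gives D_6.

Type D_6, Milnor number mu = 6.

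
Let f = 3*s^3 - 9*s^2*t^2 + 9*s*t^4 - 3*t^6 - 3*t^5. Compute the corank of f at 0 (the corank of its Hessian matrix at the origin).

2

Hessian at 0 has rank 0.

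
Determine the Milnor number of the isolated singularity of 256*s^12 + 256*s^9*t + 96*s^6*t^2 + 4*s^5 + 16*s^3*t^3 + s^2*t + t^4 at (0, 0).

The Hessian of f at 0 is [[0, 0], [0, 0]] with rank 0, so corank 2. A Groebner basis of the Jacobian ideal J(f) in C{s,t} is {s^3, s^2/4 + t^3, s*t}; counting standard monomials gives mu = 5. Corank 2; j^3 = s^2*t has shape L^2 M (L != M), so D-series; mu = 5 gives D_5.

5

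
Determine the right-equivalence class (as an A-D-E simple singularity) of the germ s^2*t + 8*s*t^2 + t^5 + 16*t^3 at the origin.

The Hessian of f at 0 has rank 0. Corank 2; j^3 = t*(s + 4*t)^2 has shape L^2 M (L != M), so D-series; mu = 6 gives D_6.

D_{6}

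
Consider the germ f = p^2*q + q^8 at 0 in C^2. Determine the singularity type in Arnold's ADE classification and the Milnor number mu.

Type D_9, Milnor number mu = 9.

The Hessian of f at 0 is [[0, 0], [0, 0]] with rank 0, so corank 2. A Groebner basis of the Jacobian ideal J(f) in C{p,q} is {p^2/8 + q^7, p^3, p*q}; counting standard monomials gives mu = 9. Corank 2; j^3 = p^2*q has shape L^2 M (L != M), so D-series; mu = 9 gives D_9.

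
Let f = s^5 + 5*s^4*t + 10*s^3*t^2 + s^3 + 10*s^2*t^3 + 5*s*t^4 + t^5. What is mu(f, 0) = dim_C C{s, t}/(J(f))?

8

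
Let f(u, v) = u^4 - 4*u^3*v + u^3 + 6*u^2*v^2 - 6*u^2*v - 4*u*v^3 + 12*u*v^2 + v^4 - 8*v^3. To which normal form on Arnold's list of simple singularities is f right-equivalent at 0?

E_{6}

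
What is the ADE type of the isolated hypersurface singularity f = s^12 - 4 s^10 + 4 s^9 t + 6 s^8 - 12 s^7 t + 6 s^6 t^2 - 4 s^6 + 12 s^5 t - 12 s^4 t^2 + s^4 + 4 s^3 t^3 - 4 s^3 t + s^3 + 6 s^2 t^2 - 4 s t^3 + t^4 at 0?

E6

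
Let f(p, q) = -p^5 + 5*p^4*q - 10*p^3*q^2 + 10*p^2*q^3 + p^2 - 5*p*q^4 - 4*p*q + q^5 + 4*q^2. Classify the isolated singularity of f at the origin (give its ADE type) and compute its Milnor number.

The Hessian of f at 0 has rank 1. Corank 1: A-series; mu = 4 gives A_4.

Type A_4, Milnor number mu = 4.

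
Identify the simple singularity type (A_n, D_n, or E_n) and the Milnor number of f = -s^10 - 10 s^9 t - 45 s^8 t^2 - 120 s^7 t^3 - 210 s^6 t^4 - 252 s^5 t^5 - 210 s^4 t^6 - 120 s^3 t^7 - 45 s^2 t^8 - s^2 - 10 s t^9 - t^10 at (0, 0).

Type A_{9}, Milnor number mu = 9.

The Hessian of f at 0 is [[-2, 0], [0, 0]] with rank 1, so corank 1. A Groebner basis of the Jacobian ideal J(f) in C{s,t} is {t^9, s}; counting standard monomials gives mu = 9. Corank 1: A-series; mu = 9 gives A_9.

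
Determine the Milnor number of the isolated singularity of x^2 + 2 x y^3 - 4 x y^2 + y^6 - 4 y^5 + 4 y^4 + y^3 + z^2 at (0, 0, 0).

2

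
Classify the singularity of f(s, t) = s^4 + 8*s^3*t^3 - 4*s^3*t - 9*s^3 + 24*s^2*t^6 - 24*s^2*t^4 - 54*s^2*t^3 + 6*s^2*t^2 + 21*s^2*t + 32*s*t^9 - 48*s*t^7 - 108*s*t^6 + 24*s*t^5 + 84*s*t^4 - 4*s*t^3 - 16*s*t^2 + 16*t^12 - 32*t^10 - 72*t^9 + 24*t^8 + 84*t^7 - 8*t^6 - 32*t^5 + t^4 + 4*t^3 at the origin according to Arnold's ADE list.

The Hessian of f at 0 has rank 0. Corank 2; j^3 = -(s - t)*(3*s - 2*t)^2 has shape L^2 M (L != M), so D-series; mu = 5 gives D_5.

D5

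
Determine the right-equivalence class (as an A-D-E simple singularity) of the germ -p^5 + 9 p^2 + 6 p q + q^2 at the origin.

A_{4}

The Hessian of f at 0 is [[18, 6], [6, 2]] with rank 1, so corank 1. A Groebner basis of the Jacobian ideal J(f) in C{p,q} is {q^4, p + q/3}; counting standard monomials gives mu = 4. Corank 1: A-series; mu = 4 gives A_4.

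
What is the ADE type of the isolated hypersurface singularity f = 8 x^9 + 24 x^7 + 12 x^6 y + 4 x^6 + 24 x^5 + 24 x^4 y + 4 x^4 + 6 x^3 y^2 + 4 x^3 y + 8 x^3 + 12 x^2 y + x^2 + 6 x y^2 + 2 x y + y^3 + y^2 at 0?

A_2

The Hessian of f at 0 has rank 1. Corank 1: A-series; mu = 2 gives A_2.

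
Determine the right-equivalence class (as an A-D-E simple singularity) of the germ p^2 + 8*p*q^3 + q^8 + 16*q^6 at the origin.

A_{7}

The Hessian of f at 0 is [[2, 0], [0, 0]] with rank 1, so corank 1. A Groebner basis of the Jacobian ideal J(f) in C{p,q} is {p^3, p^2*q, p/4 + q^3}; counting standard monomials gives mu = 7. Corank 1: A-series; mu = 7 gives A_7.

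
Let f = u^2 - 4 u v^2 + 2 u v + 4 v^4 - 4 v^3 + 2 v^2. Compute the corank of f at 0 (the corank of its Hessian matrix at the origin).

Hessian at 0 has rank 2.

0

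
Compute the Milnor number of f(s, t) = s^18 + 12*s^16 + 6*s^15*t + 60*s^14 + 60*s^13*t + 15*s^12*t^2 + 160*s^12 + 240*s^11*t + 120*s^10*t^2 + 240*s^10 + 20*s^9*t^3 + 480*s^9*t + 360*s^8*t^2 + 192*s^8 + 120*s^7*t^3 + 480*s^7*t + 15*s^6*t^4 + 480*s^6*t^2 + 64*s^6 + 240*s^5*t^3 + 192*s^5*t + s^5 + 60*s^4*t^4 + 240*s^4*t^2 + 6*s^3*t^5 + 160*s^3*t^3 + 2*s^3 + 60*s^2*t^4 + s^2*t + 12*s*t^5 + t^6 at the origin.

7

The Hessian of f at 0 is [[0, 0], [0, 0]] with rank 0, so corank 2. A Groebner basis of the Jacobian ideal J(f) in C{s,t} is {-s*t/12 + t^5, s*t^2, s^2 + s*t/2}; counting standard monomials gives mu = 7. Corank 2; j^3 = s^2*(2*s + t) has shape L^2 M (L != M), so D-series; mu = 7 gives D_7.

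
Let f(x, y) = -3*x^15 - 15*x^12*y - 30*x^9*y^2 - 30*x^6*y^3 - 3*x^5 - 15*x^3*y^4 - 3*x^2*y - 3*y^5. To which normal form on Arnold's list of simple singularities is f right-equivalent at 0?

D6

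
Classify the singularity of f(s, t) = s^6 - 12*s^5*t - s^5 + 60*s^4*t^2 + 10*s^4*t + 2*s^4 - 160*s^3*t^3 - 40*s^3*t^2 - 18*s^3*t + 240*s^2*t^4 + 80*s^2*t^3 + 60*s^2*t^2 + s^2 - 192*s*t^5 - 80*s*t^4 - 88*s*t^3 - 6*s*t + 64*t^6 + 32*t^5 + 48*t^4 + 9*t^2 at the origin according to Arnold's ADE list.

The Hessian of f at 0 has rank 1. Corank 1: A-series; mu = 4 gives A_4.

A_{4}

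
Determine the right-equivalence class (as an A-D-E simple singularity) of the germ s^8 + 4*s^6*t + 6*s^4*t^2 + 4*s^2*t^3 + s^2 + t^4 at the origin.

The Hessian of f at 0 is [[2, 0], [0, 0]] with rank 1, so corank 1. A Groebner basis of the Jacobian ideal J(f) in C{s,t} is {t^3, s}; counting standard monomials gives mu = 3. Corank 1: A-series; mu = 3 gives A_3.

A_3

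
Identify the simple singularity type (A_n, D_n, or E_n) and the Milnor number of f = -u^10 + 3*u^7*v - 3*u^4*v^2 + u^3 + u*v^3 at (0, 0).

Type E_7, Milnor number mu = 7.

The Hessian of f at 0 is [[0, 0], [0, 0]] with rank 0, so corank 2. A Groebner basis of the Jacobian ideal J(f) in C{u,v} is {u^3, u*v^2, 3*u^2 + v^3}; counting standard monomials gives mu = 7. Corank 2; j^3 = u^3 is a perfect cube, so E-series; the 4-jet and mu = 7 give E_7.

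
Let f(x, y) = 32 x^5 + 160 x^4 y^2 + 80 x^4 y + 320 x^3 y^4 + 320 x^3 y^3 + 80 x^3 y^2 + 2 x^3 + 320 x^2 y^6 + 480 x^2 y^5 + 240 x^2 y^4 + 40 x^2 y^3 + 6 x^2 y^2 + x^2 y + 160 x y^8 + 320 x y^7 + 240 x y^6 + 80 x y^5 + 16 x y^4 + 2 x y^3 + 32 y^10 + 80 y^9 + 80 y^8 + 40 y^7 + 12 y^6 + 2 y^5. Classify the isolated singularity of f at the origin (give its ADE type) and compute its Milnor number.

Type D_6, Milnor number mu = 6.

The Hessian of f at 0 is [[0, 0], [0, 0]] with rank 0, so corank 2. A Groebner basis of the Jacobian ideal J(f) in C{x,y} is {x^3, x^2*y, -x^2/4 + x*y^2, 5*x^2/2 + x*y + y^3}; counting standard monomials gives mu = 6. Corank 2; j^3 = x^2*(2*x + y) has shape L^2 M (L != M), so D-series; mu = 6 gives D_6.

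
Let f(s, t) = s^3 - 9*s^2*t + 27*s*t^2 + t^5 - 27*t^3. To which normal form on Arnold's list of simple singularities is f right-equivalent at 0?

E8

The Hessian of f at 0 is [[0, 0], [0, 0]] with rank 0, so corank 2. A Groebner basis of the Jacobian ideal J(f) in C{s,t} is {t^4, s^2 - 6*s*t + 9*t^2}; counting standard monomials gives mu = 8. Corank 2; j^3 = (s - 3*t)^3 is a perfect cube, so E-series; the 5-jet and mu = 8 give E_8.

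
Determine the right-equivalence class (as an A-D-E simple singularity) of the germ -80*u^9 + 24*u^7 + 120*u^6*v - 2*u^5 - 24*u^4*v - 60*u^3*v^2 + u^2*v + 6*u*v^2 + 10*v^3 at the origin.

D4

The Hessian of f at 0 has rank 0. Corank 2; j^3 = v*(u^2 + 6*u*v + 10*v^2) splits into three distinct lines over C (the quadratic factor has nonzero discriminant), so D_4.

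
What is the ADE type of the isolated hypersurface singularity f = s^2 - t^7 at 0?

A_{6}

The Hessian of f at 0 has rank 1. Corank 1: A-series; mu = 6 gives A_6.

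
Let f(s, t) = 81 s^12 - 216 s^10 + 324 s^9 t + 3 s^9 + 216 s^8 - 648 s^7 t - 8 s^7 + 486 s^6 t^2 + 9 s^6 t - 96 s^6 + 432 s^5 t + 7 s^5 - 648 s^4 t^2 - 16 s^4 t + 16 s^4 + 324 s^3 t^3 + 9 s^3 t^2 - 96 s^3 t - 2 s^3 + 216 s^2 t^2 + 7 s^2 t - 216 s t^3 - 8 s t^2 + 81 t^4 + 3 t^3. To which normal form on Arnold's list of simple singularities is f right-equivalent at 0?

D_5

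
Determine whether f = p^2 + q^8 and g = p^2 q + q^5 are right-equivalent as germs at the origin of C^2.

No.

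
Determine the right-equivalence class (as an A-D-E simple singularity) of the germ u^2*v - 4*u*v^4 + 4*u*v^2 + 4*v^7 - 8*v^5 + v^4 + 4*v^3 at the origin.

D_5

The Hessian of f at 0 has rank 0. Corank 2; j^3 = v*(u + 2*v)^2 has shape L^2 M (L != M), so D-series; mu = 5 gives D_5.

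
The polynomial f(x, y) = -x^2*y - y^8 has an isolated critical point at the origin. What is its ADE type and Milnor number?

The Hessian of f at 0 is [[0, 0], [0, 0]] with rank 0, so corank 2. A Groebner basis of the Jacobian ideal J(f) in C{x,y} is {x^2/8 + y^7, x^3, x*y}; counting standard monomials gives mu = 9. Corank 2; j^3 = -x^2*y has shape L^2 M (L != M), so D-series; mu = 9 gives D_9.

Type D_{9}, Milnor number mu = 9.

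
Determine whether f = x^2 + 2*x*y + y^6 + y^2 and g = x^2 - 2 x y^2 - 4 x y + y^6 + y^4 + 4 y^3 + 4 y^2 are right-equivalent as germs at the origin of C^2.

Yes.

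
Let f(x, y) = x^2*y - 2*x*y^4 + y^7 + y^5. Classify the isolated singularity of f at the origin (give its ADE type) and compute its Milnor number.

Type D_6, Milnor number mu = 6.

The Hessian of f at 0 has rank 0. Corank 2; j^3 = x^2*y has shape L^2 M (L != M), so D-series; mu = 6 gives D_6.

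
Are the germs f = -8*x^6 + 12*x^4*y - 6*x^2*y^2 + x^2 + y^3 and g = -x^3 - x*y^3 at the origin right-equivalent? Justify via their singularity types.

The Hessian of f at 0 has rank 1. Corank 1: A-series; mu = 2 gives A_2. The Hessian of g at 0 has rank 0. Corank 2; j^3 = -x^3 is a perfect cube, so E-series; the 4-jet and mu = 7 give E_7. f is A_2 but g is E_7, hence not right-equivalent.

No.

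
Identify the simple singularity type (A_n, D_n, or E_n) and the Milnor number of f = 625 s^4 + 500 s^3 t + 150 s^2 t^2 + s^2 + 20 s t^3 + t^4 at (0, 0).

Type A_{3}, Milnor number mu = 3.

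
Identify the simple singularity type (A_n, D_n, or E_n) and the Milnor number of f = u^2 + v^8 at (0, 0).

Type A_7, Milnor number mu = 7.

The Hessian of f at 0 has rank 1. Corank 1: A-series; mu = 7 gives A_7.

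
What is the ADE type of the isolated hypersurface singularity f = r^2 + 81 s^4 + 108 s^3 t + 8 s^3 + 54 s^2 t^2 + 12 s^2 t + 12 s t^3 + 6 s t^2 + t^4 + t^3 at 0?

The Hessian of f at 0 has rank 1. Corank 2; j^3 = (2*s + t)^3 is a perfect cube, so E-series; the 4-jet and mu = 6 give E_6.

E_{6}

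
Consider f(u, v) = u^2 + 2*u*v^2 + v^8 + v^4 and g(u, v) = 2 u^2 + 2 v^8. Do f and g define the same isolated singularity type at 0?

The Hessian of f at 0 is [[2, 0], [0, 0]] with rank 1, so corank 1. A Groebner basis of the Jacobian ideal J(f) in C{u,v} is {u^4, u^3*v, u + v^2}; counting standard monomials gives mu = 7. Corank 1: A-series; mu = 7 gives A_7. The Hessian of g at 0 is [[4, 0], [0, 0]] with rank 1, so corank 1. A Groebner basis of the Jacobian ideal J(g) in C{u,v} is {v^7, u}; counting standard monomials gives mu = 7. Corank 1: A-series; mu = 7 gives A_7. Both have type A_7, hence right-equivalent.

Yes.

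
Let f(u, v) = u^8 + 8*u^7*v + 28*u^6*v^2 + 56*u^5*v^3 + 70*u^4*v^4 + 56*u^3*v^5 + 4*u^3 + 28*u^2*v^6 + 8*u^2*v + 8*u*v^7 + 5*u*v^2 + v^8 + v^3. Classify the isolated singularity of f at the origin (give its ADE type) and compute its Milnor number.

Type D_{9}, Milnor number mu = 9.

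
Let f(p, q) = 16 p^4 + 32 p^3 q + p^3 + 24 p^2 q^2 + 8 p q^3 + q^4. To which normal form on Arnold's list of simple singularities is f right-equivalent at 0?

E_6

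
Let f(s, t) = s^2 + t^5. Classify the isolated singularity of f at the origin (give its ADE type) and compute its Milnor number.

Type A4, Milnor number mu = 4.

The Hessian of f at 0 has rank 1. Corank 1: A-series; mu = 4 gives A_4.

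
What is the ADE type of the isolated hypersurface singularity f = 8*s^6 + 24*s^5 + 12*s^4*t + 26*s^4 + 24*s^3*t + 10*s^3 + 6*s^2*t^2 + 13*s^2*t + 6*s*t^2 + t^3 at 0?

The Hessian of f at 0 is [[0, 0], [0, 0]] with rank 0, so corank 2. A Groebner basis of the Jacobian ideal J(f) in C{s,t} is {t^3, s^2 - 3*t^2/11, s*t + 6*t^2/11}; counting standard monomials gives mu = 4. Corank 2; j^3 = (2*s + t)*(5*s^2 + 4*s*t + t^2) splits into three distinct lines over C (the quadratic factor has nonzero discriminant), so D_4.

D_{4}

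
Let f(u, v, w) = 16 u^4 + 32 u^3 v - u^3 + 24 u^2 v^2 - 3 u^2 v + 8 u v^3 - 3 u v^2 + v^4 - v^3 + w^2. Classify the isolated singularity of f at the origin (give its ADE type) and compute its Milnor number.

Type E_6, Milnor number mu = 6.

The Hessian of f at 0 has rank 1. Corank 2; j^3 = -(u + v)^3 is a perfect cube, so E-series; the 4-jet and mu = 6 give E_6.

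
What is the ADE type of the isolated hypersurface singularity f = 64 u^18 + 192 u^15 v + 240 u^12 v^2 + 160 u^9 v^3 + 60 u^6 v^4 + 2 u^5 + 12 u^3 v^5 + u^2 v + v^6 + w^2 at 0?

The Hessian of f at 0 is [[0, 0, 0], [0, 0, 0], [0, 0, 2]] with rank 1, so corank 2. A Groebner basis of the Jacobian ideal J(f) in C{u,v,w} is {u^2/6 + v^5, u^3, u*v, w}; counting standard monomials gives mu = 7. Corank 2; j^3 = u^2*v has shape L^2 M (L != M), so D-series; mu = 7 gives D_7.

D_7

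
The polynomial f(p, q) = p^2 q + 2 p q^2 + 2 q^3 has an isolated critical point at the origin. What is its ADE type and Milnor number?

The Hessian of f at 0 has rank 0. Corank 2; j^3 = q*(p^2 + 2*p*q + 2*q^2) splits into three distinct lines over C (the quadratic factor has nonzero discriminant), so D_4.

Type D_4, Milnor number mu = 4.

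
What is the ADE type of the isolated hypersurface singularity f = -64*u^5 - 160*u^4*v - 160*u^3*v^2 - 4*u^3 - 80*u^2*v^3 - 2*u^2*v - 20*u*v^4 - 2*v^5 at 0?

D6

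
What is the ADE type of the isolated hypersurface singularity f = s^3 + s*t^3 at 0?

E_7

The Hessian of f at 0 has rank 0. Corank 2; j^3 = s^3 is a perfect cube, so E-series; the 4-jet and mu = 7 give E_7.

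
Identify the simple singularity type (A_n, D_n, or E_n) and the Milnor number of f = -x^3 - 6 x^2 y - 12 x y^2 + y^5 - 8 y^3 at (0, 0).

Type E_{8}, Milnor number mu = 8.

The Hessian of f at 0 has rank 0. Corank 2; j^3 = -(x + 2*y)^3 is a perfect cube, so E-series; the 5-jet and mu = 8 give E_8.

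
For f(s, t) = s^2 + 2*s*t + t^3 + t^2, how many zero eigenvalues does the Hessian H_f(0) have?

1

The Hessian at 0 is [[2, 2], [2, 2]] of rank 1; hence corank 1.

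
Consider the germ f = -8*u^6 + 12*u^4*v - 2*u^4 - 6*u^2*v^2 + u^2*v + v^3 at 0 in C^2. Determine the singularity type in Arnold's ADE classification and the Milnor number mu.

Type D4, Milnor number mu = 4.

The Hessian of f at 0 has rank 0. Corank 2; j^3 = v*(u^2 + v^2) splits into three distinct lines over C (the quadratic factor has nonzero discriminant), so D_4.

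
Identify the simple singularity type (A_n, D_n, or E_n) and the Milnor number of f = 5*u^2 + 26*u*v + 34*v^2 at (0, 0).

Type A_{1}, Milnor number mu = 1.

The Hessian of f at 0 has rank 2. Corank 0: nondegenerate Morse point, so A_1.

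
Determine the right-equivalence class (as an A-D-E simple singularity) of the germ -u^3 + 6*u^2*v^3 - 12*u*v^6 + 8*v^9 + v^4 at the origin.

E_6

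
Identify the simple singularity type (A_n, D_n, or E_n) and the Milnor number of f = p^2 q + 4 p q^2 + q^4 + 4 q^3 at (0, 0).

Type D5, Milnor number mu = 5.

The Hessian of f at 0 has rank 0. Corank 2; j^3 = q*(p + 2*q)^2 has shape L^2 M (L != M), so D-series; mu = 5 gives D_5.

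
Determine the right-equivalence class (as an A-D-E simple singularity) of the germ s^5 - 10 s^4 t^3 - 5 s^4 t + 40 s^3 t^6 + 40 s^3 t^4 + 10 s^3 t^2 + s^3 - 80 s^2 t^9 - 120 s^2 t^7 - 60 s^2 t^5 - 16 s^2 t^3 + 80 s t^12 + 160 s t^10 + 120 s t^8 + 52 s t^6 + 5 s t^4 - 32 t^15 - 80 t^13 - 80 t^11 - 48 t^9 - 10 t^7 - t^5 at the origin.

E_8

The Hessian of f at 0 is [[0, 0], [0, 0]] with rank 0, so corank 2. A Groebner basis of the Jacobian ideal J(f) in C{s,t} is {-s^2/4 + s*t^3, -s^2 + t^4, s^3, s^2*t}; counting standard monomials gives mu = 8. Corank 2; j^3 = s^3 is a perfect cube, so E-series; the 5-jet and mu = 8 give E_8.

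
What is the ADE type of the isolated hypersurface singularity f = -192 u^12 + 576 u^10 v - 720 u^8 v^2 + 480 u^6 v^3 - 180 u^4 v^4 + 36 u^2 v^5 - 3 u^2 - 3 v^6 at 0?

A_5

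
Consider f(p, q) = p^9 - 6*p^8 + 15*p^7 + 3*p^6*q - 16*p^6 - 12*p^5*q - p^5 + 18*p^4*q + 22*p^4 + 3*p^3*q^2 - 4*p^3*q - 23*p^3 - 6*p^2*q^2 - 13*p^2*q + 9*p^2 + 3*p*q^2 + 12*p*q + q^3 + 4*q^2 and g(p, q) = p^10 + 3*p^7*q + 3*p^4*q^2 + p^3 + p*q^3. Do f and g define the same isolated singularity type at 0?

No.

The Hessian of f at 0 has rank 1. Corank 1: A-series; mu = 2 gives A_2. The Hessian of g at 0 has rank 0. Corank 2; j^3 = p^3 is a perfect cube, so E-series; the 4-jet and mu = 7 give E_7. f is A_2 but g is E_7, hence not right-equivalent.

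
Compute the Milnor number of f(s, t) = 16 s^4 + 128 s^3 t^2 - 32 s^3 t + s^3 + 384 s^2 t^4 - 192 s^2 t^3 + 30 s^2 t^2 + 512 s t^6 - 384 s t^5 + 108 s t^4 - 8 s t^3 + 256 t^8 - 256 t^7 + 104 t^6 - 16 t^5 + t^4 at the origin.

6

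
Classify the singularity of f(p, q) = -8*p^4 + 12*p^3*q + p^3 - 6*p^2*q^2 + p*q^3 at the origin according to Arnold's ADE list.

The Hessian of f at 0 has rank 0. Corank 2; j^3 = p^3 is a perfect cube, so E-series; the 4-jet and mu = 7 give E_7.

E_{7}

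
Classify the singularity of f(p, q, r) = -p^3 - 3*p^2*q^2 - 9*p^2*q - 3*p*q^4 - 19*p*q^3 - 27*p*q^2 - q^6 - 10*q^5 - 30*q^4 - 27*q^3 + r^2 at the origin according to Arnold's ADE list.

E_{7}

The Hessian of f at 0 is [[0, 0, 0], [0, 0, 0], [0, 0, 2]] with rank 1, so corank 2. A Groebner basis of the Jacobian ideal J(f) in C{p,q,r} is {-p^2 - 6*p*q + q^4 - q^3/3 - 9*q^2, p^3 + 24*p^2 + 144*p*q + 35*q^3 + 216*q^2, p^2*q - 17*p^2/3 - 34*p*q - 98*q^3/9 - 51*q^2, p^2 + p*q^2 + 6*p*q + 10*q^3/3 + 9*q^2, r}; counting standard monomials gives mu = 7. Corank 2; j^3 = -(p + 3*q)^3 is a perfect cube, so E-series; the 4-jet and mu = 7 give E_7.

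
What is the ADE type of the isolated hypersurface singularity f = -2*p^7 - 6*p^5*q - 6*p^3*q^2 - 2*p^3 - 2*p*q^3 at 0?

E_7

The Hessian of f at 0 has rank 0. Corank 2; j^3 = -2*p^3 is a perfect cube, so E-series; the 4-jet and mu = 7 give E_7.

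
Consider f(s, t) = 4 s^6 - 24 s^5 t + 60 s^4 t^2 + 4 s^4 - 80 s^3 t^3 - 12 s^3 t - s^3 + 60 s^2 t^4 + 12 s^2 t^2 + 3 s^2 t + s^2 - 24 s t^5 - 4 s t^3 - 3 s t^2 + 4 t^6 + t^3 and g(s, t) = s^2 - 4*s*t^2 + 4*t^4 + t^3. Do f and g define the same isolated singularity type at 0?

The Hessian of f at 0 has rank 1. Corank 1: A-series; mu = 2 gives A_2. The Hessian of g at 0 has rank 1. Corank 1: A-series; mu = 2 gives A_2. Both have type A_2, hence right-equivalent.

Yes.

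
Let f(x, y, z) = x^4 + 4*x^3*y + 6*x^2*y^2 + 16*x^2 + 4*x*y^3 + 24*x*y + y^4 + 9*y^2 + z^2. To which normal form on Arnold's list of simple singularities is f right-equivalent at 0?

The Hessian of f at 0 is [[32, 24, 0], [24, 18, 0], [0, 0, 2]] with rank 2, so corank 1. A Groebner basis of the Jacobian ideal J(f) in C{x,y,z} is {y^3, x + 3*y/4, z}; counting standard monomials gives mu = 3. Corank 1: A-series; mu = 3 gives A_3.

A3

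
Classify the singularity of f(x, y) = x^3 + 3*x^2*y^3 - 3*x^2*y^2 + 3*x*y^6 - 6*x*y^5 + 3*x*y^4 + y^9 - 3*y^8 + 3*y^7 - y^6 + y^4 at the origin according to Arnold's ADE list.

The Hessian of f at 0 has rank 0. Corank 2; j^3 = x^3 is a perfect cube, so E-series; the 4-jet and mu = 6 give E_6.

E_6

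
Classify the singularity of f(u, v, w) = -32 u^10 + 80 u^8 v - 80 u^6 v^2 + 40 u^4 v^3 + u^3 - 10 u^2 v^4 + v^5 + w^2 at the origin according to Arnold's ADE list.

E8

The Hessian of f at 0 has rank 1. Corank 2; j^3 = u^3 is a perfect cube, so E-series; the 5-jet and mu = 8 give E_8.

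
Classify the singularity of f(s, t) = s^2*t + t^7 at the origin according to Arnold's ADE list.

D_8

The Hessian of f at 0 is [[0, 0], [0, 0]] with rank 0, so corank 2. A Groebner basis of the Jacobian ideal J(f) in C{s,t} is {s^2/7 + t^6, s^3, s*t}; counting standard monomials gives mu = 8. Corank 2; j^3 = s^2*t has shape L^2 M (L != M), so D-series; mu = 8 gives D_8.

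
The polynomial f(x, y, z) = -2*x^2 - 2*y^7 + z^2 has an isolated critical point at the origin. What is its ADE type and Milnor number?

Type A6, Milnor number mu = 6.

The Hessian of f at 0 is [[-4, 0, 0], [0, 0, 0], [0, 0, 2]] with rank 2, so corank 1. A Groebner basis of the Jacobian ideal J(f) in C{x,y,z} is {y^6, x, z}; counting standard monomials gives mu = 6. Corank 1: A-series; mu = 6 gives A_6.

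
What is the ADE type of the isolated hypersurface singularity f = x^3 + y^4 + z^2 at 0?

E6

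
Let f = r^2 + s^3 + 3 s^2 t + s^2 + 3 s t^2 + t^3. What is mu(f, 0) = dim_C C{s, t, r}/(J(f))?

2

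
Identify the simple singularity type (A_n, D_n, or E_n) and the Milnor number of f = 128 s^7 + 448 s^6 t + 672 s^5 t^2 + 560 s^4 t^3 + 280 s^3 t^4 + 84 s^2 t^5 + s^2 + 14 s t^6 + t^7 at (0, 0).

The Hessian of f at 0 has rank 1. Corank 1: A-series; mu = 6 gives A_6.

Type A_{6}, Milnor number mu = 6.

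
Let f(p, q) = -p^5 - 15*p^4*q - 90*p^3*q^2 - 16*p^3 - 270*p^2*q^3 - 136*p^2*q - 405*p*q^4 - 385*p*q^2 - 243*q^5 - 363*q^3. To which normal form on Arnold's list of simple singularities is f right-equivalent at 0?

The Hessian of f at 0 has rank 0. Corank 2; j^3 = -(p + 3*q)*(4*p + 11*q)^2 has shape L^2 M (L != M), so D-series; mu = 6 gives D_6.

D_6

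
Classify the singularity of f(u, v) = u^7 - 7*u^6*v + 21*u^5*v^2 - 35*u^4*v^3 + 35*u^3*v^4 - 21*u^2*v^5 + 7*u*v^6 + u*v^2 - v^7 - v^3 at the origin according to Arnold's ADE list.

The Hessian of f at 0 is [[0, 0], [0, 0]] with rank 0, so corank 2. A Groebner basis of the Jacobian ideal J(f) in C{u,v} is {u^6 + v^2/7, v^3, u*v - v^2}; counting standard monomials gives mu = 8. Corank 2; j^3 = v^2*(u - v) has shape L^2 M (L != M), so D-series; mu = 8 gives D_8.

D_8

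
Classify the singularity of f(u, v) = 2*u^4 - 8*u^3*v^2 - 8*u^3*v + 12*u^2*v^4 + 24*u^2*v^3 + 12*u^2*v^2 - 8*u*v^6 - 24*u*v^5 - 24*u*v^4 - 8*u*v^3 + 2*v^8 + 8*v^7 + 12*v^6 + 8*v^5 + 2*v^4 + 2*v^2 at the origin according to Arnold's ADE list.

A_{3}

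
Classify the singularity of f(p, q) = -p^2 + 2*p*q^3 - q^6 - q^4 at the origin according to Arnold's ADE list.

A_3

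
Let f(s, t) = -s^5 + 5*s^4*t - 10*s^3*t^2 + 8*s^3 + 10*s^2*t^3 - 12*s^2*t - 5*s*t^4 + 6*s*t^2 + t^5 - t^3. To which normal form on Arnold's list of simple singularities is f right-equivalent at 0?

E_8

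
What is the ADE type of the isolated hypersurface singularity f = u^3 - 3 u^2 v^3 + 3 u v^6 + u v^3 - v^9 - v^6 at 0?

E_{7}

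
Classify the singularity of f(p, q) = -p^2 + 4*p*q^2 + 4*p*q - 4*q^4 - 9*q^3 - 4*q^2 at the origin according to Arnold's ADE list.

A_{2}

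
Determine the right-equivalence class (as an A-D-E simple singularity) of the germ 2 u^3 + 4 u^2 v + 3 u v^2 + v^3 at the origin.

The Hessian of f at 0 has rank 0. Corank 2; j^3 = (u + v)*(2*u^2 + 2*u*v + v^2) splits into three distinct lines over C (the quadratic factor has nonzero discriminant), so D_4.

D4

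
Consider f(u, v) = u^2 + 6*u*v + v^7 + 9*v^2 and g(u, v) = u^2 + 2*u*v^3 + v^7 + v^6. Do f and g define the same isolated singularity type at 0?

The Hessian of f at 0 has rank 1. Corank 1: A-series; mu = 6 gives A_6. The Hessian of g at 0 has rank 1. Corank 1: A-series; mu = 6 gives A_6. Both have type A_6, hence right-equivalent.

Yes.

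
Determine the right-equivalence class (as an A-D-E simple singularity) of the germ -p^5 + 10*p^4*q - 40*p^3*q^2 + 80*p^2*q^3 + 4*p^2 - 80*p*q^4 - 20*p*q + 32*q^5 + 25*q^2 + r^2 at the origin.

A4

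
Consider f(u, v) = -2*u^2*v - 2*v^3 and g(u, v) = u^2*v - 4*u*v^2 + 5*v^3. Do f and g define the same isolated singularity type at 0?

The Hessian of f at 0 is [[0, 0], [0, 0]] with rank 0, so corank 2. A Groebner basis of the Jacobian ideal J(f) in C{u,v} is {v^3, u^2 + 3*v^2, u*v}; counting standard monomials gives mu = 4. Corank 2; j^3 = -2*v*(u^2 + v^2) splits into three distinct lines over C (the quadratic factor has nonzero discriminant), so D_4. The Hessian of g at 0 is [[0, 0], [0, 0]] with rank 0, so corank 2. A Groebner basis of the Jacobian ideal J(g) in C{u,v} is {v^3, u^2 - v^2, u*v - 2*v^2}; counting standard monomials gives mu = 4. Corank 2; j^3 = v*(u^2 - 4*u*v + 5*v^2) splits into three distinct lines over C (the quadratic factor has nonzero discriminant), so D_4. Both have type D_4, hence right-equivalent.

Yes.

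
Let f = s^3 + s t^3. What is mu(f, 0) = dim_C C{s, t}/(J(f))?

7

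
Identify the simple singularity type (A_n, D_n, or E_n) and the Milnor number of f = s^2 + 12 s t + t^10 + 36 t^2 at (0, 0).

Type A9, Milnor number mu = 9.

The Hessian of f at 0 is [[2, 12], [12, 72]] with rank 1, so corank 1. A Groebner basis of the Jacobian ideal J(f) in C{s,t} is {t^9, s + 6*t}; counting standard monomials gives mu = 9. Corank 1: A-series; mu = 9 gives A_9.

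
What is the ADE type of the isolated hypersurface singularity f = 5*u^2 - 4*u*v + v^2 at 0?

A_1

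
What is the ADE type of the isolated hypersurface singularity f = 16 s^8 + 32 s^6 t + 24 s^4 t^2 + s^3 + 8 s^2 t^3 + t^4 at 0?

The Hessian of f at 0 is [[0, 0], [0, 0]] with rank 0, so corank 2. A Groebner basis of the Jacobian ideal J(f) in C{s,t} is {t^3, s^2}; counting standard monomials gives mu = 6. Corank 2; j^3 = s^3 is a perfect cube, so E-series; the 4-jet and mu = 6 give E_6.

E6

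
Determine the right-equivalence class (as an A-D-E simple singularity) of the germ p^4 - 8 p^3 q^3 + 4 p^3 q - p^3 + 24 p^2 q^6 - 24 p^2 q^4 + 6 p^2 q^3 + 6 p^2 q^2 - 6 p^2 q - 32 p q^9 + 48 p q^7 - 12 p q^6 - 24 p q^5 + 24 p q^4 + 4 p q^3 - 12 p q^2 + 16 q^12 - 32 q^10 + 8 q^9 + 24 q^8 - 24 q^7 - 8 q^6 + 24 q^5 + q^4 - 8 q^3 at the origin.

E6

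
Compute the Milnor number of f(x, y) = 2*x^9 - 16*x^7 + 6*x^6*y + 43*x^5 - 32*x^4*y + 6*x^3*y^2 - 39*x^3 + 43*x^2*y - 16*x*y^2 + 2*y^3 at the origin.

The Hessian of f at 0 is [[0, 0], [0, 0]] with rank 0, so corank 2. A Groebner basis of the Jacobian ideal J(f) in C{x,y} is {y^3, x^2 - 2*y^2/23, x*y - 7*y^2/23}; counting standard monomials gives mu = 4. Corank 2; j^3 = -(3*x - y)*(13*x^2 - 10*x*y + 2*y^2) splits into three distinct lines over C (the quadratic factor has nonzero discriminant), so D_4.

4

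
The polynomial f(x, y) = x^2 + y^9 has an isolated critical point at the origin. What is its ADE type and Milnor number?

Type A_8, Milnor number mu = 8.

The Hessian of f at 0 is [[2, 0], [0, 0]] with rank 1, so corank 1. A Groebner basis of the Jacobian ideal J(f) in C{x,y} is {y^8, x}; counting standard monomials gives mu = 8. Corank 1: A-series; mu = 8 gives A_8.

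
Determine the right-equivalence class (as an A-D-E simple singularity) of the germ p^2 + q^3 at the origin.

A_2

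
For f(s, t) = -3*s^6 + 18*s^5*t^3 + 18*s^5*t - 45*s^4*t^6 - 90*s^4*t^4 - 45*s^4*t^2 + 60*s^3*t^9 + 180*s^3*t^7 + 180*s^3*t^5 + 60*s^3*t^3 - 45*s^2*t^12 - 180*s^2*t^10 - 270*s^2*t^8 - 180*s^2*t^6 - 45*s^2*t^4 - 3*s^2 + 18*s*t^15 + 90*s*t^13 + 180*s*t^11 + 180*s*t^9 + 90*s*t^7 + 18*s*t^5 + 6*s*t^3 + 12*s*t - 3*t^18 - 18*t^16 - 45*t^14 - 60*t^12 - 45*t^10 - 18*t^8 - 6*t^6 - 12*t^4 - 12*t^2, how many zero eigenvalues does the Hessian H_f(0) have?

Hessian at 0 has rank 1.

1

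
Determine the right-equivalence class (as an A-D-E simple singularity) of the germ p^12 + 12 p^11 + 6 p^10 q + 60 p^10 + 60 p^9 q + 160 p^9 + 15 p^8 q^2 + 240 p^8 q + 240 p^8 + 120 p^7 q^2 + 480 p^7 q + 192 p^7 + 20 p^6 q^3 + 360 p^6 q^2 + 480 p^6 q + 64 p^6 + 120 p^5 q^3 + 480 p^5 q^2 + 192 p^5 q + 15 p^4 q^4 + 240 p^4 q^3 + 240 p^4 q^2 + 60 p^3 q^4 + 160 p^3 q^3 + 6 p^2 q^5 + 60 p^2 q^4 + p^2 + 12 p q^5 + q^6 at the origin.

A_5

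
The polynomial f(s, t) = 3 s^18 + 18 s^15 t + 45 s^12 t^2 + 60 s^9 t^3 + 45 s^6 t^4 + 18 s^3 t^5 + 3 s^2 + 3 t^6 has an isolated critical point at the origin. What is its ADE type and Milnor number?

The Hessian of f at 0 has rank 1. Corank 1: A-series; mu = 5 gives A_5.

Type A_{5}, Milnor number mu = 5.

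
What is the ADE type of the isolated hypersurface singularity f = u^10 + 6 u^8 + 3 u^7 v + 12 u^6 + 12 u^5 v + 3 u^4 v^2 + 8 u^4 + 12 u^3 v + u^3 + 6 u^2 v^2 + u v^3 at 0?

E_7

The Hessian of f at 0 has rank 0. Corank 2; j^3 = u^3 is a perfect cube, so E-series; the 4-jet and mu = 7 give E_7.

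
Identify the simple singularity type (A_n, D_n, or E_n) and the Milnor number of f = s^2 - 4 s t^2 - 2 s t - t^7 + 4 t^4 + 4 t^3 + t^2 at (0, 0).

Type A_6, Milnor number mu = 6.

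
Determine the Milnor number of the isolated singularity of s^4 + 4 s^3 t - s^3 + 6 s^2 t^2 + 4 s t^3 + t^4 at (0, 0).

6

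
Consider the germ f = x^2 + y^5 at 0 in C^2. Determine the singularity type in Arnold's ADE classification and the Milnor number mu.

Type A4, Milnor number mu = 4.

The Hessian of f at 0 is [[2, 0], [0, 0]] with rank 1, so corank 1. A Groebner basis of the Jacobian ideal J(f) in C{x,y} is {y^4, x}; counting standard monomials gives mu = 4. Corank 1: A-series; mu = 4 gives A_4.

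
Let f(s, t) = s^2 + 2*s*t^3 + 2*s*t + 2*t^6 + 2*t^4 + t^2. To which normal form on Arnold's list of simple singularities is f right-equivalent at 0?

The Hessian of f at 0 has rank 1. Corank 1: A-series; mu = 5 gives A_5.

A_5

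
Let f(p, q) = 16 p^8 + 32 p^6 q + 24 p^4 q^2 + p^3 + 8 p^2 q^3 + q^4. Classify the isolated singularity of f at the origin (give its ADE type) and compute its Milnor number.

The Hessian of f at 0 is [[0, 0], [0, 0]] with rank 0, so corank 2. A Groebner basis of the Jacobian ideal J(f) in C{p,q} is {q^3, p^2}; counting standard monomials gives mu = 6. Corank 2; j^3 = p^3 is a perfect cube, so E-series; the 4-jet and mu = 6 give E_6.

Type E_{6}, Milnor number mu = 6.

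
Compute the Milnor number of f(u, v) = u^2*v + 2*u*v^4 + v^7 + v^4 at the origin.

5

The Hessian of f at 0 has rank 0. Corank 2; j^3 = u^2*v has shape L^2 M (L != M), so D-series; mu = 5 gives D_5.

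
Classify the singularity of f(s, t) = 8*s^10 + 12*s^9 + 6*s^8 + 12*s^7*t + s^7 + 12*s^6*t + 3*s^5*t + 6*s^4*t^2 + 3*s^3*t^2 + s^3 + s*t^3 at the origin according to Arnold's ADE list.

E_7

The Hessian of f at 0 has rank 0. Corank 2; j^3 = s^3 is a perfect cube, so E-series; the 4-jet and mu = 7 give E_7.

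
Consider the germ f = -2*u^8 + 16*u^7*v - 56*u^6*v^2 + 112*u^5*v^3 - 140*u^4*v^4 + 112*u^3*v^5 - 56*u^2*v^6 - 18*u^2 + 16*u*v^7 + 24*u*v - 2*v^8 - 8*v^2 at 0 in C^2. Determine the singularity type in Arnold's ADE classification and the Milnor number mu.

The Hessian of f at 0 is [[-36, 24], [24, -16]] with rank 1, so corank 1. A Groebner basis of the Jacobian ideal J(f) in C{u,v} is {v^7, u - 2*v/3}; counting standard monomials gives mu = 7. Corank 1: A-series; mu = 7 gives A_7.

Type A7, Milnor number mu = 7.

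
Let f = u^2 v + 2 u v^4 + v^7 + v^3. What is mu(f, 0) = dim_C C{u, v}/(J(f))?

4

The Hessian of f at 0 is [[0, 0], [0, 0]] with rank 0, so corank 2. A Groebner basis of the Jacobian ideal J(f) in C{u,v} is {v^3, u^2 + 3*v^2, u*v}; counting standard monomials gives mu = 4. Corank 2; j^3 = v*(u^2 + v^2) splits into three distinct lines over C (the quadratic factor has nonzero discriminant), so D_4.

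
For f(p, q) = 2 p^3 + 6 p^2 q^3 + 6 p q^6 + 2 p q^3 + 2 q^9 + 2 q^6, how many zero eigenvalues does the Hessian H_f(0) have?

Hessian at 0 has rank 0.

2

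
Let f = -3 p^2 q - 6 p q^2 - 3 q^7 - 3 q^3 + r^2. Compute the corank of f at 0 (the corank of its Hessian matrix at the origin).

The Hessian at 0 is [[0, 0, 0], [0, 0, 0], [0, 0, 2]] of rank 1; hence corank 2.

2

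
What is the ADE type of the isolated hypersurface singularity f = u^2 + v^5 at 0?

A4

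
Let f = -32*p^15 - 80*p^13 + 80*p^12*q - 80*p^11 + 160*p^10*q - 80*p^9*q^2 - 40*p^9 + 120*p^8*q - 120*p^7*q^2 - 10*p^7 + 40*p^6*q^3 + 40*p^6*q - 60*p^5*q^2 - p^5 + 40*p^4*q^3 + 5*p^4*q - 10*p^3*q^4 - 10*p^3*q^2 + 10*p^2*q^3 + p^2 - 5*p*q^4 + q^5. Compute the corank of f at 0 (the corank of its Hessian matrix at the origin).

The Hessian at 0 is [[2, 0], [0, 0]] of rank 1; hence corank 1.

1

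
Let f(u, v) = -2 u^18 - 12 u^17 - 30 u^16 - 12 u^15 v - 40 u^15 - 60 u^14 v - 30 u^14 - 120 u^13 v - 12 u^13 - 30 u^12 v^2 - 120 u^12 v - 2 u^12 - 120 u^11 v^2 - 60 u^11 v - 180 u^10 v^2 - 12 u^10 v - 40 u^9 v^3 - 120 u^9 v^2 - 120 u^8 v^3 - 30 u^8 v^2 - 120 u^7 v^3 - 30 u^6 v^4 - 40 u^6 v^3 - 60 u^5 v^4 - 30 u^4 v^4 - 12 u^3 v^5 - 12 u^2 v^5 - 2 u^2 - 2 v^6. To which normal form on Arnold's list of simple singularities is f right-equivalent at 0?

A5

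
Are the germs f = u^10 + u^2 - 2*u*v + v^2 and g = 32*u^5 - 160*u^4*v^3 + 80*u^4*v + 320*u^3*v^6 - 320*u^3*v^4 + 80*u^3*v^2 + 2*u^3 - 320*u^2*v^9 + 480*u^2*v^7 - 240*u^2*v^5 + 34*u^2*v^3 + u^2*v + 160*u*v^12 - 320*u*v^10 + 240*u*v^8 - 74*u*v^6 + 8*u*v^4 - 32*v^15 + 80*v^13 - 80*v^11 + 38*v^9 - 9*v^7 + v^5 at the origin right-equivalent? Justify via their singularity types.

No.

The Hessian of f at 0 is [[2, -2], [-2, 2]] with rank 1, so corank 1. A Groebner basis of the Jacobian ideal J(f) in C{u,v} is {v^9, u - v}; counting standard monomials gives mu = 9. Corank 1: A-series; mu = 9 gives A_9. The Hessian of g at 0 is [[0, 0], [0, 0]] with rank 0, so corank 2. A Groebner basis of the Jacobian ideal J(g) in C{u,v} is {-u*v/11 + v^4, u*v^2, u^2 + 5*u*v/11}; counting standard monomials gives mu = 6. Corank 2; j^3 = u^2*(2*u + v) has shape L^2 M (L != M), so D-series; mu = 6 gives D_6. f is A_9 but g is D_6, hence not right-equivalent.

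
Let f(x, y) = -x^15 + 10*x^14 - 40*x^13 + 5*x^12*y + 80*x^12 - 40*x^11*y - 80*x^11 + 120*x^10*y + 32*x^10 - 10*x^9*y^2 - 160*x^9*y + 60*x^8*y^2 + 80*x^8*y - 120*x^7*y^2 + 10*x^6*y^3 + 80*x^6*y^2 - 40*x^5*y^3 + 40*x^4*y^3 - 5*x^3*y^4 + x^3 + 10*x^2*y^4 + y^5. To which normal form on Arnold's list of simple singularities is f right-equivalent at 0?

E_8

The Hessian of f at 0 is [[0, 0], [0, 0]] with rank 0, so corank 2. A Groebner basis of the Jacobian ideal J(f) in C{x,y} is {y^4, x^2}; counting standard monomials gives mu = 8. Corank 2; j^3 = x^3 is a perfect cube, so E-series; the 5-jet and mu = 8 give E_8.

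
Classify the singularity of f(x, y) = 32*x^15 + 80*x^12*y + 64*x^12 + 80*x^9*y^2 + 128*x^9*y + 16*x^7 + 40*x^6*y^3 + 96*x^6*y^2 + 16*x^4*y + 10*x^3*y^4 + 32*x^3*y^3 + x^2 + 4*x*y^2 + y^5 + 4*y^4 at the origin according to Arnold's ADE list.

The Hessian of f at 0 has rank 1. Corank 1: A-series; mu = 4 gives A_4.

A_4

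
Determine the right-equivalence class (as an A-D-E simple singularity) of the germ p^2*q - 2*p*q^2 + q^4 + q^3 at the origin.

D_5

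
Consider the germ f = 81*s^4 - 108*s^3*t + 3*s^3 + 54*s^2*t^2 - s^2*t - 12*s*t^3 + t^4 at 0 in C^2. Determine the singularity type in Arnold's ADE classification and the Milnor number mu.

Type D_5, Milnor number mu = 5.

The Hessian of f at 0 has rank 0. Corank 2; j^3 = s^2*(3*s - t) has shape L^2 M (L != M), so D-series; mu = 5 gives D_5.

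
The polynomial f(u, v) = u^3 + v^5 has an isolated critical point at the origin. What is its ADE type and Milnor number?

Type E_{8}, Milnor number mu = 8.

The Hessian of f at 0 has rank 0. Corank 2; j^3 = u^3 is a perfect cube, so E-series; the 5-jet and mu = 8 give E_8.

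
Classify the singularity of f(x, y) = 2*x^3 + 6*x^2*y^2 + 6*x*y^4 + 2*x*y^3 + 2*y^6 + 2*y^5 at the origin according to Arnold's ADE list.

The Hessian of f at 0 is [[0, 0], [0, 0]] with rank 0, so corank 2. A Groebner basis of the Jacobian ideal J(f) in C{x,y} is {-x^2 + y^4 - y^3/3, x^3, x^2*y + x^2/3 + y^3/9, x^2 + x*y^2 + y^3/3}; counting standard monomials gives mu = 7. Corank 2; j^3 = 2*x^3 is a perfect cube, so E-series; the 4-jet and mu = 7 give E_7.

E_7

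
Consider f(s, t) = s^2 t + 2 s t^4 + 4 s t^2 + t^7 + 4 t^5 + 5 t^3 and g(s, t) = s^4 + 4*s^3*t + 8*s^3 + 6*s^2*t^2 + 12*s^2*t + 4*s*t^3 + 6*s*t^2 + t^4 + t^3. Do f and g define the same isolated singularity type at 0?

The Hessian of f at 0 has rank 0. Corank 2; j^3 = t*(s^2 + 4*s*t + 5*t^2) splits into three distinct lines over C (the quadratic factor has nonzero discriminant), so D_4. The Hessian of g at 0 has rank 0. Corank 2; j^3 = (2*s + t)^3 is a perfect cube, so E-series; the 4-jet and mu = 6 give E_6. f is D_4 but g is E_6, hence not right-equivalent.

No.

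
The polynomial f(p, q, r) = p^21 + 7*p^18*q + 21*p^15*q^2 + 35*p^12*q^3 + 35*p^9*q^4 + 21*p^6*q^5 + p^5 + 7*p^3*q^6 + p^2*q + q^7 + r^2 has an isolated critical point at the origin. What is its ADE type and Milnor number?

Type D8, Milnor number mu = 8.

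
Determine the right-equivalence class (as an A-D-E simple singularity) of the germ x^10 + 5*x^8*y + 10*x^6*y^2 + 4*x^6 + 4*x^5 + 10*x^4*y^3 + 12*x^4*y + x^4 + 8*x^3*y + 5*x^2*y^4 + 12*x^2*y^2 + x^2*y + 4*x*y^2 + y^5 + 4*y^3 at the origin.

D6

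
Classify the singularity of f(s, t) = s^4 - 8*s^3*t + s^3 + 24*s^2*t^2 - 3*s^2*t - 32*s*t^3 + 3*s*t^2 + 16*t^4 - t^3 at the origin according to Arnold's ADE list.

E_6

The Hessian of f at 0 is [[0, 0], [0, 0]] with rank 0, so corank 2. A Groebner basis of the Jacobian ideal J(f) in C{s,t} is {t^4, s*t^2 - 4*t^3/3, s^2 - 2*s*t + t^2}; counting standard monomials gives mu = 6. Corank 2; j^3 = (s - t)^3 is a perfect cube, so E-series; the 4-jet and mu = 6 give E_6.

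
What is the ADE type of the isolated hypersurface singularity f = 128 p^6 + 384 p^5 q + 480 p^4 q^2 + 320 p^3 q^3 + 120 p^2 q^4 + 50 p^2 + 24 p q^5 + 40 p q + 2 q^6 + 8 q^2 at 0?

A_{5}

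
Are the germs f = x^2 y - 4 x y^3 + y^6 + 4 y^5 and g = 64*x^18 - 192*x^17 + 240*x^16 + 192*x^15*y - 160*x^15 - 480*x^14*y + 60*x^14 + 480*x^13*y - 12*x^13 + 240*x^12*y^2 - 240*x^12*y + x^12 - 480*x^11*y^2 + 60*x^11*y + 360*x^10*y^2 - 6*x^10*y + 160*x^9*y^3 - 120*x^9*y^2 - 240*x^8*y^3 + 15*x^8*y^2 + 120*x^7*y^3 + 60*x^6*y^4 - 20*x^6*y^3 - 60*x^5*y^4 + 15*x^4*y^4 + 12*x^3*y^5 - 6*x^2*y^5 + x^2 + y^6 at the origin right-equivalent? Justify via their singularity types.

The Hessian of f at 0 has rank 0. Corank 2; j^3 = x^2*y has shape L^2 M (L != M), so D-series; mu = 7 gives D_7. The Hessian of g at 0 has rank 1. Corank 1: A-series; mu = 5 gives A_5. f is D_7 but g is A_5, hence not right-equivalent.

No.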